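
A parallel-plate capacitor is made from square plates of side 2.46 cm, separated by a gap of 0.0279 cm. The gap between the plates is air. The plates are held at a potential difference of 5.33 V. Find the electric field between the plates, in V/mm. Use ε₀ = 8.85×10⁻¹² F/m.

E = V/d = 5.33 / 2.79×10⁻⁴ = 1.91×10⁴ V/m.

19.1 V/mm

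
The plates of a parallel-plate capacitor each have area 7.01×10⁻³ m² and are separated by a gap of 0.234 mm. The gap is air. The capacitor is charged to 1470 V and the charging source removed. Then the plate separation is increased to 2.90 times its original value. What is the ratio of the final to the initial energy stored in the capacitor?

U₂/U₁ ≈ 2.90

Isolated ⇒ Q is held fixed.
C₂ = 0.345 C₁ and U = Q²/(2C), so U₂/U₁ = C₁/C₂ = 2.90.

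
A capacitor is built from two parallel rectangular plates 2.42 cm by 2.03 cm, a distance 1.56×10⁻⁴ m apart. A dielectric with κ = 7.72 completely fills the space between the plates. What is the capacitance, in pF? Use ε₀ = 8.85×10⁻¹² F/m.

A = 2.42 × 2.03 cm² = 4.91×10⁻⁴ m².
C = κε₀A/d = 7.72 × 8.85×10⁻¹² × 4.91×10⁻⁴ / 1.56×10⁻⁴ = 2.15×10⁻¹⁰ F.

215 pF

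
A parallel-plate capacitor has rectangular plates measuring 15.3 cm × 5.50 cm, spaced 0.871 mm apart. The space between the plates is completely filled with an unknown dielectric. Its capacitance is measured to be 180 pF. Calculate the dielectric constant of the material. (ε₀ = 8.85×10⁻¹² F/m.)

2.11

A = 15.3 × 5.50 cm² = 8.42×10⁻³ m².
κ = Cd/(ε₀A) = 1.80×10⁻¹⁰ × 8.71×10⁻⁴ / (8.85×10⁻¹² × 8.42×10⁻³) = 2.11.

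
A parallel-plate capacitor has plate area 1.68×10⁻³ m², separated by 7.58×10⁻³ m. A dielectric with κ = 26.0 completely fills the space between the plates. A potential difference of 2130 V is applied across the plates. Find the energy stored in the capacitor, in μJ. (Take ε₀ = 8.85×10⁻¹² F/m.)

U ≈ 116 μJ

C = κε₀A/d = 26.0 × 8.85×10⁻¹² × 1.68×10⁻³ / 7.58×10⁻³ = 5.10×10⁻¹¹ F.
U = ½CV² = ½ × 5.10×10⁻¹¹ × (2130)² = 1.16×10⁻⁴ J.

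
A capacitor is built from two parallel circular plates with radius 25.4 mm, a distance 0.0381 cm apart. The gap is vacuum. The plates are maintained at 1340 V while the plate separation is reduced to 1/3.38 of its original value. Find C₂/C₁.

C₂/C₁ ≈ 3.38

C = ε₀A/d scales as 1/d, so C₂/C₁ = d₁/d₂ = 3.38.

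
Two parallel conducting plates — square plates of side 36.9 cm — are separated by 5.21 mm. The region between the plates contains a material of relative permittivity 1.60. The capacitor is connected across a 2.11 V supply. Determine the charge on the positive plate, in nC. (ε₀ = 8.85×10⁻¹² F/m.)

Q ≈ 0.781 nC

A = (36.9 cm)² = 0.136 m².
C = κε₀A/d = 1.60 × 8.85×10⁻¹² × 0.136 / 5.21×10⁻³ = 3.70×10⁻¹⁰ F.
Q = CV = 3.70×10⁻¹⁰ × 2.11 = 7.81×10⁻¹⁰ C.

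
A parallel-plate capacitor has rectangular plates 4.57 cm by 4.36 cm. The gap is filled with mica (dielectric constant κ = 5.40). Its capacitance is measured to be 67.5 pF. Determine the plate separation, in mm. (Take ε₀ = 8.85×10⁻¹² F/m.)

A = 4.57 × 4.36 cm² = 1.99×10⁻³ m².
d = κε₀A/C = 5.40 × 8.85×10⁻¹² × 1.99×10⁻³ / 6.75×10⁻¹¹ = 1.41×10⁻³ m.

1.41 mm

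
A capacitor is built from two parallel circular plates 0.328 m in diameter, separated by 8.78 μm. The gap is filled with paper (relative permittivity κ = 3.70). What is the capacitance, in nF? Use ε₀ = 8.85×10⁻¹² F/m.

A = π(0.328/2 m)² = 8.45×10⁻² m².
C = κε₀A/d = 3.70 × 8.85×10⁻¹² × 8.45×10⁻² / 8.78×10⁻⁶ = 3.15×10⁻⁷ F.

C ≈ 315 nF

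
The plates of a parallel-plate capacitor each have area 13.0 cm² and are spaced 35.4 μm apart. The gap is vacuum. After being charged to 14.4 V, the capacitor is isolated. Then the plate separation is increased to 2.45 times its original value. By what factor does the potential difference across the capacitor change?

Isolated ⇒ Q is held fixed.
C₂ = 0.408 C₁ and V = Q/C, so V₂/V₁ = C₁/C₂ = 2.45.

2.45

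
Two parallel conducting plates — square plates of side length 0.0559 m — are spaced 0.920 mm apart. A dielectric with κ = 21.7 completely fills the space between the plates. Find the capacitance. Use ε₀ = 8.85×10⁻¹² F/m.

A = (0.0559 m)² = 3.12×10⁻³ m².
C = κε₀A/d = 21.7 × 8.85×10⁻¹² × 3.12×10⁻³ / 9.20×10⁻⁴ = 6.52×10⁻¹⁰ F.

C ≈ 0.652 nF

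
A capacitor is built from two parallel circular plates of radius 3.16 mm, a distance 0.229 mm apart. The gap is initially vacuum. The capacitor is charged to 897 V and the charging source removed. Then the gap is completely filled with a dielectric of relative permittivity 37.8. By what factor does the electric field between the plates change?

Isolated ⇒ Q is held fixed.
V₂ = Q/C₂ = V₁/37.8; E = V/d, so E₂/E₁ = (V₂/V₁)(d₁/d₂) = 0.0265.

E₂/E₁ ≈ 0.0265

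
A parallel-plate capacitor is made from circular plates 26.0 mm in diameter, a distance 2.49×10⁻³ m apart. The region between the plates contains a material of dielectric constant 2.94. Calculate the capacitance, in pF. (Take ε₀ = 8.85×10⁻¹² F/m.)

A = π(26.0/2 mm)² = 5.31×10⁻⁴ m².
C = κε₀A/d = 2.94 × 8.85×10⁻¹² × 5.31×10⁻⁴ / 2.49×10⁻³ = 5.55×10⁻¹² F.

5.55 pF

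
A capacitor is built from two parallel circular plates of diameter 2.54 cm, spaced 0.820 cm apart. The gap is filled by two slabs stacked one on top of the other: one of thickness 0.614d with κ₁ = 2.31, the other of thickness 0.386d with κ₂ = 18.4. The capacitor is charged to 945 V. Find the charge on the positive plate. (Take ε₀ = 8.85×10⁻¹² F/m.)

Q ≈ 1.80 nC

A = π(2.54/2 cm)² = 5.07×10⁻⁴ m².
Stacked slabs ⇒ two capacitors in series, each with the full plate area.
C₁ = κ₁ε₀A/d₁ = 2.31 × 8.85×10⁻¹² × 5.07×10⁻⁴ / 5.03×10⁻³ = 2.06×10⁻¹² F.
C₂ = κ₂ε₀A/d₂ = 18.4 × 8.85×10⁻¹² × 5.07×10⁻⁴ / 3.17×10⁻³ = 2.61×10⁻¹¹ F.
C = (1/C₁ + 1/C₂)⁻¹ = 1.91×10⁻¹² F.
Q = CV = 1.91×10⁻¹² × 945 = 1.80×10⁻⁹ C.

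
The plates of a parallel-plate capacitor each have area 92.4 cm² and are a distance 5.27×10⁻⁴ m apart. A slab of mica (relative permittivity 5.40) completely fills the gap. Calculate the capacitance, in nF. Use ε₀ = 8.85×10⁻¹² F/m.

C ≈ 0.838 nF

A = 92.4 cm² = 9.24×10⁻³ m².
C = κε₀A/d = 5.40 × 8.85×10⁻¹² × 9.24×10⁻³ / 5.27×10⁻⁴ = 8.38×10⁻¹⁰ F.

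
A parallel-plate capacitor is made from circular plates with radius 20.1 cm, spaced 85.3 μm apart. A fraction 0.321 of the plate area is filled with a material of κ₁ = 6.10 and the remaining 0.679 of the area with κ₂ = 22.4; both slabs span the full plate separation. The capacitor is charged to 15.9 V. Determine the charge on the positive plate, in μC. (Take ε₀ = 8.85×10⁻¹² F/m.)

A = π(20.1 cm)² = 0.127 m².
Side-by-side slabs ⇒ two capacitors in parallel, each spanning the full gap.
C₁ = κ₁ε₀A₁/d = 6.10 × 8.85×10⁻¹² × 4.07×10⁻² / 8.53×10⁻⁵ = 2.58×10⁻⁸ F.
C₂ = κ₂ε₀A₂/d = 22.4 × 8.85×10⁻¹² × 8.62×10⁻² / 8.53×10⁻⁵ = 2.00×10⁻⁷ F.
C = C₁ + C₂ = 2.26×10⁻⁷ F.
Q = CV = 2.26×10⁻⁷ × 15.9 = 3.59×10⁻⁶ C.

3.59 μC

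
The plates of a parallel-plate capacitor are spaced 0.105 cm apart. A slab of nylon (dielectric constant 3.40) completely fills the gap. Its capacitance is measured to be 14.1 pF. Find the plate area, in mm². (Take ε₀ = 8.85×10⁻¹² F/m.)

A = Cd/(κε₀) = 1.41×10⁻¹¹ × 1.05×10⁻³ / (3.40 × 8.85×10⁻¹²) = 4.92×10⁻⁴ m².

492 mm²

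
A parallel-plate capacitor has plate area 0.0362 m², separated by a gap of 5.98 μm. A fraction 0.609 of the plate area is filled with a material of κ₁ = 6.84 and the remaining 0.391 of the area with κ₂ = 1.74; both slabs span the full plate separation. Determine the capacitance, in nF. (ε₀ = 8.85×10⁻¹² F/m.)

Side-by-side slabs ⇒ two capacitors in parallel, each spanning the full gap.
C₁ = κ₁ε₀A₁/d = 6.84 × 8.85×10⁻¹² × 2.20×10⁻² / 5.98×10⁻⁶ = 2.23×10⁻⁷ F.
C₂ = κ₂ε₀A₂/d = 1.74 × 8.85×10⁻¹² × 1.42×10⁻² / 5.98×10⁻⁶ = 3.64×10⁻⁸ F.
C = C₁ + C₂ = 2.60×10⁻⁷ F.

260 nF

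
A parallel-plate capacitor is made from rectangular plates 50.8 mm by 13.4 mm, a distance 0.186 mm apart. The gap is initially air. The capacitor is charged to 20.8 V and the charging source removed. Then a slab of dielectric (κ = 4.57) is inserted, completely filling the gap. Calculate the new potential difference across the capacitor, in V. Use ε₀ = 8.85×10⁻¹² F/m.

4.55 V

A = 50.8 × 13.4 mm² = 6.81×10⁻⁴ m².
Initially C₁ = ε₀A/d = 8.85×10⁻¹² × 6.81×10⁻⁴ / 1.86×10⁻⁴ = 3.24×10⁻¹¹ F.
V₁ = 20.8 V.
Isolated ⇒ Q is held fixed. C₂ = 4.57 C₁ and V = Q/C, so V₂/V₁ = C₁/C₂ = 0.219.
V₂ = 0.219 × 20.8 = 4.55 V.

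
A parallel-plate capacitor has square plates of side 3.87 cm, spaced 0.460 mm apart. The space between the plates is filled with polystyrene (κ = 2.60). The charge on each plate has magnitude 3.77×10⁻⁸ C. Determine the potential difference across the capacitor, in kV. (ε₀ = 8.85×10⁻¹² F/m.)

A = (3.87 cm)² = 1.50×10⁻³ m².
C = κε₀A/d = 2.60 × 8.85×10⁻¹² × 1.50×10⁻³ / 4.60×10⁻⁴ = 7.49×10⁻¹¹ F.
V = Q/C = 3.77×10⁻⁸ / 7.49×10⁻¹¹ = 5.03×10² V.

0.503 kV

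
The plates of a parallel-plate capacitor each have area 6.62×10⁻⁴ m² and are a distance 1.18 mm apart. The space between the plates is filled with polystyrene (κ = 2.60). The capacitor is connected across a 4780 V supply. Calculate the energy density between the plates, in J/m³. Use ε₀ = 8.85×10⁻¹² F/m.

u ≈ 189 J/m³

E = V/d = 4780 / 1.18×10⁻³ = 4.05×10⁶ V/m.
u = ½κε₀E² = ½ × 2.60 × 8.85×10⁻¹² × (4.05×10⁶)² = 1.89×10² J/m³.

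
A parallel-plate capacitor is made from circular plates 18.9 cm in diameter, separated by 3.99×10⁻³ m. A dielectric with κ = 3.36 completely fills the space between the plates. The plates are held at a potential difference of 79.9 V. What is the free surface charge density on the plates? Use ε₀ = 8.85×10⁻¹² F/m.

0.595 μC/m²

A = π(18.9/2 cm)² = 2.81×10⁻² m².
C = κε₀A/d = 3.36 × 8.85×10⁻¹² × 2.81×10⁻² / 3.99×10⁻³ = 2.09×10⁻¹⁰ F.
σ = Q/A = CV/A = 2.09×10⁻¹⁰ × 79.9 / 2.81×10⁻² = 5.95×10⁻⁷ C/m².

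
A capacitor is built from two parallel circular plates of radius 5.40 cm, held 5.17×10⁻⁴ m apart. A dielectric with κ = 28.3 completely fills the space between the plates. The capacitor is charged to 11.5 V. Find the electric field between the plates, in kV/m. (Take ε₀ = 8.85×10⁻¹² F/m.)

E = V/d = 11.5 / 5.17×10⁻⁴ = 2.22×10⁴ V/m.

E ≈ 22.2 kV/m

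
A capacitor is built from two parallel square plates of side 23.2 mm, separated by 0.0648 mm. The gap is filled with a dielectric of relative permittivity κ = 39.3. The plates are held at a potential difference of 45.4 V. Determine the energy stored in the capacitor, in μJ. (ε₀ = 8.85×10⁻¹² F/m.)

U ≈ 2.98 μJ

A = (23.2 mm)² = 5.38×10⁻⁴ m².
C = κε₀A/d = 39.3 × 8.85×10⁻¹² × 5.38×10⁻⁴ / 6.48×10⁻⁵ = 2.89×10⁻⁹ F.
U = ½CV² = ½ × 2.89×10⁻⁹ × (45.4)² = 2.98×10⁻⁶ J.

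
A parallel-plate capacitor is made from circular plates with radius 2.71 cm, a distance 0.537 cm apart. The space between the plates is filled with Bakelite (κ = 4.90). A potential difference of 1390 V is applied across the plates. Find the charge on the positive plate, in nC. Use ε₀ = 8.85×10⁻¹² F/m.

A = π(2.71 cm)² = 2.31×10⁻³ m².
C = κε₀A/d = 4.90 × 8.85×10⁻¹² × 2.31×10⁻³ / 5.37×10⁻³ = 1.86×10⁻¹¹ F.
Q = CV = 1.86×10⁻¹¹ × 1390 = 2.59×10⁻⁸ C.

Q ≈ 25.9 nC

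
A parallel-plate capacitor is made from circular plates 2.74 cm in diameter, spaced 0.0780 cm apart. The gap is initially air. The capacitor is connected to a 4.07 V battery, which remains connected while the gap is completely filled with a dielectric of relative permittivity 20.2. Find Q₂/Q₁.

Q₂/Q₁ ≈ 20.2

Battery connected ⇒ V is held fixed.
C₂ = 20.2 C₁ and Q = CV, so Q₂/Q₁ = C₂/C₁ = 20.2.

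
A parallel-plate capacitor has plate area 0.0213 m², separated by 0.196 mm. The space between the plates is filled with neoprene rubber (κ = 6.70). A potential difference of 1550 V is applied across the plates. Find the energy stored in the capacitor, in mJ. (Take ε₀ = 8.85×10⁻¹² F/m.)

C = κε₀A/d = 6.70 × 8.85×10⁻¹² × 2.13×10⁻² / 1.96×10⁻⁴ = 6.44×10⁻⁹ F.
U = ½CV² = ½ × 6.44×10⁻⁹ × (1550)² = 7.74×10⁻³ J.

7.74 mJ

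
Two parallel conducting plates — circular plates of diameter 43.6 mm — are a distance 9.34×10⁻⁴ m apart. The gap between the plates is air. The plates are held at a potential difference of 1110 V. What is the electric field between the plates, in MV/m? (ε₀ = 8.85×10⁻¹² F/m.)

E ≈ 1.19 MV/m

E = V/d = 1110 / 9.34×10⁻⁴ = 1.19×10⁶ V/m.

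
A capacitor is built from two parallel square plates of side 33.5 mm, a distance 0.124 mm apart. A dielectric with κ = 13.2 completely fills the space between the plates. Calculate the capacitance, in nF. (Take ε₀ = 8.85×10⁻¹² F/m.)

C ≈ 1.06 nF

A = (33.5 mm)² = 1.12×10⁻³ m².
C = κε₀A/d = 13.2 × 8.85×10⁻¹² × 1.12×10⁻³ / 1.24×10⁻⁴ = 1.06×10⁻⁹ F.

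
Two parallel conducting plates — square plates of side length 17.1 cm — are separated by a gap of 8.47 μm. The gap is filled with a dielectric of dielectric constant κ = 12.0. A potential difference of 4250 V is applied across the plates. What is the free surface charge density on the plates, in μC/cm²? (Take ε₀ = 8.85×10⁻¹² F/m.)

5.33 μC/cm²

A = (17.1 cm)² = 2.92×10⁻² m².
C = κε₀A/d = 12.0 × 8.85×10⁻¹² × 2.92×10⁻² / 8.47×10⁻⁶ = 3.67×10⁻⁷ F.
σ = Q/A = CV/A = 3.67×10⁻⁷ × 4250 / 2.92×10⁻² = 5.33×10⁻² C/m².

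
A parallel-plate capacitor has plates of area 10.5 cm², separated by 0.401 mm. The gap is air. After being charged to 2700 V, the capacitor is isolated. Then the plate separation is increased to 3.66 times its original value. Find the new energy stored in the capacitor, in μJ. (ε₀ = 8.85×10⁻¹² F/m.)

A = 10.5 cm² = 1.05×10⁻³ m².
Initially C₁ = ε₀A/d = 8.85×10⁻¹² × 1.05×10⁻³ / 4.01×10⁻⁴ = 2.32×10⁻¹¹ F.
U₁ = 8.45×10⁻⁵ J.
Isolated ⇒ Q is held fixed. C₂ = 0.273 C₁ and U = Q²/(2C), so U₂/U₁ = C₁/C₂ = 3.66.
U₂ = 3.66 × 8.45×10⁻⁵ = 3.09×10⁻⁴ J.

U ≈ 309 μJ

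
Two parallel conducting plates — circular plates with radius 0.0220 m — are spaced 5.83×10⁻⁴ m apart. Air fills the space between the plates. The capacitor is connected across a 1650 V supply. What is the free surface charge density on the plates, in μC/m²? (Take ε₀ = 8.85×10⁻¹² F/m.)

25.0 μC/m²

A = π(0.0220 m)² = 1.52×10⁻³ m².
C = ε₀A/d = 8.85×10⁻¹² × 1.52×10⁻³ / 5.83×10⁻⁴ = 2.31×10⁻¹¹ F.
σ = Q/A = CV/A = 2.31×10⁻¹¹ × 1650 / 1.52×10⁻³ = 2.50×10⁻⁵ C/m².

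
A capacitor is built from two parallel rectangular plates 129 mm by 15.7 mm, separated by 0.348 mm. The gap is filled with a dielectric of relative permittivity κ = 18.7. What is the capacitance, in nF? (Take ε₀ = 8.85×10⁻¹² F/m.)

0.963 nF

A = 129 × 15.7 mm² = 2.03×10⁻³ m².
C = κε₀A/d = 18.7 × 8.85×10⁻¹² × 2.03×10⁻³ / 3.48×10⁻⁴ = 9.63×10⁻¹⁰ F.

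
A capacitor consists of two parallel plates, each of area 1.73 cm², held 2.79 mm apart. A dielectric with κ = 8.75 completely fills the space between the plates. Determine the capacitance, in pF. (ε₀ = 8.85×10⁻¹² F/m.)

4.80 pF

A = 1.73 cm² = 1.73×10⁻⁴ m².
C = κε₀A/d = 8.75 × 8.85×10⁻¹² × 1.73×10⁻⁴ / 2.79×10⁻³ = 4.80×10⁻¹² F.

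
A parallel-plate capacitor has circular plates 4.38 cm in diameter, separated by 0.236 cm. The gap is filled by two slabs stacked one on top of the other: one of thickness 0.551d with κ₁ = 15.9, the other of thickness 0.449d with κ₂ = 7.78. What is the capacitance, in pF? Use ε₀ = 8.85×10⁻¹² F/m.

A = π(4.38/2 cm)² = 1.51×10⁻³ m².
Stacked slabs ⇒ two capacitors in series, each with the full plate area.
C₁ = κ₁ε₀A/d₁ = 15.9 × 8.85×10⁻¹² × 1.51×10⁻³ / 1.30×10⁻³ = 1.63×10⁻¹⁰ F.
C₂ = κ₂ε₀A/d₂ = 7.78 × 8.85×10⁻¹² × 1.51×10⁻³ / 1.06×10⁻³ = 9.79×10⁻¹¹ F.
C = (1/C₁ + 1/C₂)⁻¹ = 6.12×10⁻¹¹ F.

61.2 pF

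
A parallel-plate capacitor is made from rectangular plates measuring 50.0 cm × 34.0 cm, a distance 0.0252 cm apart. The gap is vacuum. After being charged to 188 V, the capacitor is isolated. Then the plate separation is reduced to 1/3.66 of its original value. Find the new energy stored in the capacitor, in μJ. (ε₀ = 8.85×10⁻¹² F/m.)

A = 50.0 × 34.0 cm² = 0.170 m².
Initially C₁ = ε₀A/d = 8.85×10⁻¹² × 0.170 / 2.52×10⁻⁴ = 5.97×10⁻⁹ F.
U₁ = 1.06×10⁻⁴ J.
Isolated ⇒ Q is held fixed. C₂ = 3.66 C₁ and U = Q²/(2C), so U₂/U₁ = C₁/C₂ = 0.273.
U₂ = 0.273 × 1.06×10⁻⁴ = 2.88×10⁻⁵ J.

U ≈ 28.8 μJ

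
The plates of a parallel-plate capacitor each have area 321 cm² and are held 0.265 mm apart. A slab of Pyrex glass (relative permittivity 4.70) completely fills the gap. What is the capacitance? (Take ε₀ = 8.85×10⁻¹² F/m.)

5.04 nF

A = 321 cm² = 3.21×10⁻² m².
C = κε₀A/d = 4.70 × 8.85×10⁻¹² × 3.21×10⁻² / 2.65×10⁻⁴ = 5.04×10⁻⁹ F.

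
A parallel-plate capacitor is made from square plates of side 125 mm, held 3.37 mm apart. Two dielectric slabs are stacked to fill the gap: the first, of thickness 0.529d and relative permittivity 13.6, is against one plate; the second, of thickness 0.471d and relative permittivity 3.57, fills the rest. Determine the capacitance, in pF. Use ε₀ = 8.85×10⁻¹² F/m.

240 pF

A = (125 mm)² = 1.56×10⁻² m².
Stacked slabs ⇒ two capacitors in series, each with the full plate area.
C₁ = κ₁ε₀A/d₁ = 13.6 × 8.85×10⁻¹² × 1.56×10⁻² / 1.78×10⁻³ = 1.05×10⁻⁹ F.
C₂ = κ₂ε₀A/d₂ = 3.57 × 8.85×10⁻¹² × 1.56×10⁻² / 1.59×10⁻³ = 3.11×10⁻¹⁰ F.
C = (1/C₁ + 1/C₂)⁻¹ = 2.40×10⁻¹⁰ F.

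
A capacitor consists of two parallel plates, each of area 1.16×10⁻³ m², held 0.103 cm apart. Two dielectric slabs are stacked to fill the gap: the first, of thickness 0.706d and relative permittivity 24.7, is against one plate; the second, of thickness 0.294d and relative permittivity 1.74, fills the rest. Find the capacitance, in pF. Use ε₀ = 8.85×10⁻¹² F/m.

Stacked slabs ⇒ two capacitors in series, each with the full plate area.
C₁ = κ₁ε₀A/d₁ = 24.7 × 8.85×10⁻¹² × 1.16×10⁻³ / 7.27×10⁻⁴ = 3.49×10⁻¹⁰ F.
C₂ = κ₂ε₀A/d₂ = 1.74 × 8.85×10⁻¹² × 1.16×10⁻³ / 3.03×10⁻⁴ = 5.90×10⁻¹¹ F.
C = (1/C₁ + 1/C₂)⁻¹ = 5.05×10⁻¹¹ F.

C ≈ 50.5 pF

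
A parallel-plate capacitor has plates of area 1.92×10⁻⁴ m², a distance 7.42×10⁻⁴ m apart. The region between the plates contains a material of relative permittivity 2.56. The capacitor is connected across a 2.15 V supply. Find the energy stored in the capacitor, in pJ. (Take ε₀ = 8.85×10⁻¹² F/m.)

U ≈ 13.5 pJ

C = κε₀A/d = 2.56 × 8.85×10⁻¹² × 1.92×10⁻⁴ / 7.42×10⁻⁴ = 5.86×10⁻¹² F.
U = ½CV² = ½ × 5.86×10⁻¹² × (2.15)² = 1.35×10⁻¹¹ J.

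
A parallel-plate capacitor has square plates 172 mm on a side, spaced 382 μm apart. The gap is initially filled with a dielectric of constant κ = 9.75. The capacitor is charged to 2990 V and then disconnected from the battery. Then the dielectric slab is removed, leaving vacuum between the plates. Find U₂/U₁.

9.75

Isolated ⇒ Q is held fixed.
C₂ = 0.103 C₁ and U = Q²/(2C), so U₂/U₁ = C₁/C₂ = 9.75.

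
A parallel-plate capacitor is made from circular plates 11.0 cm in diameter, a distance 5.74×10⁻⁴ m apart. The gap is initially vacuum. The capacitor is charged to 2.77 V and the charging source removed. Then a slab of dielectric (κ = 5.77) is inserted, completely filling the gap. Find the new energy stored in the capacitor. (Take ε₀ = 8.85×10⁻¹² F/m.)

97.4 pJ

A = π(11.0/2 cm)² = 9.50×10⁻³ m².
Initially C₁ = ε₀A/d = 8.85×10⁻¹² × 9.50×10⁻³ / 5.74×10⁻⁴ = 1.47×10⁻¹⁰ F.
U₁ = 5.62×10⁻¹⁰ J.
Isolated ⇒ Q is held fixed. C₂ = 5.77 C₁ and U = Q²/(2C), so U₂/U₁ = C₁/C₂ = 0.173.
U₂ = 0.173 × 5.62×10⁻¹⁰ = 9.74×10⁻¹¹ J.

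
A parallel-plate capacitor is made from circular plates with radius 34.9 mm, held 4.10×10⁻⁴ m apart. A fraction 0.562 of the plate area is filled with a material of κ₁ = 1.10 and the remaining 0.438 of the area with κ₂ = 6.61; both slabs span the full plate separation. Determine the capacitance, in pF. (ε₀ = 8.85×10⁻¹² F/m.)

A = π(34.9 mm)² = 3.83×10⁻³ m².
Side-by-side slabs ⇒ two capacitors in parallel, each spanning the full gap.
C₁ = κ₁ε₀A₁/d = 1.10 × 8.85×10⁻¹² × 2.15×10⁻³ / 4.10×10⁻⁴ = 5.11×10⁻¹¹ F.
C₂ = κ₂ε₀A₂/d = 6.61 × 8.85×10⁻¹² × 1.68×10⁻³ / 4.10×10⁻⁴ = 2.39×10⁻¹⁰ F.
C = C₁ + C₂ = 2.90×10⁻¹⁰ F.

290 pF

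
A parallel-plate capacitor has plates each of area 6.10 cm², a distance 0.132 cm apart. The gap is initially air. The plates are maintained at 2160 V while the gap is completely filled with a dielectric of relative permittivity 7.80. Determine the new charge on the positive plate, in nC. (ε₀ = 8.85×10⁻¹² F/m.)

A = 6.10 cm² = 6.10×10⁻⁴ m².
Initially C₁ = ε₀A/d = 8.85×10⁻¹² × 6.10×10⁻⁴ / 1.32×10⁻³ = 4.09×10⁻¹² F.
Q₁ = 8.83×10⁻⁹ C.
Battery connected ⇒ V is held fixed. C₂ = 7.80 C₁ and Q = CV, so Q₂/Q₁ = C₂/C₁ = 7.80.
Q₂ = 7.80 × 8.83×10⁻⁹ = 6.89×10⁻⁸ C.

68.9 nC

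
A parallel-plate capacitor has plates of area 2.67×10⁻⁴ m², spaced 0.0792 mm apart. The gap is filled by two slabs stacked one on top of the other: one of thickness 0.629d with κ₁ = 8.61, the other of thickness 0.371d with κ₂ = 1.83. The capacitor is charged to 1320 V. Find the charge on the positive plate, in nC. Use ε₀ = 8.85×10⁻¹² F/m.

Stacked slabs ⇒ two capacitors in series, each with the full plate area.
C₁ = κ₁ε₀A/d₁ = 8.61 × 8.85×10⁻¹² × 2.67×10⁻⁴ / 4.98×10⁻⁵ = 4.08×10⁻¹⁰ F.
C₂ = κ₂ε₀A/d₂ = 1.83 × 8.85×10⁻¹² × 2.67×10⁻⁴ / 2.94×10⁻⁵ = 1.47×10⁻¹⁰ F.
C = (1/C₁ + 1/C₂)⁻¹ = 1.08×10⁻¹⁰ F.
Q = CV = 1.08×10⁻¹⁰ × 1320 = 1.43×10⁻⁷ C.

Q ≈ 143 nC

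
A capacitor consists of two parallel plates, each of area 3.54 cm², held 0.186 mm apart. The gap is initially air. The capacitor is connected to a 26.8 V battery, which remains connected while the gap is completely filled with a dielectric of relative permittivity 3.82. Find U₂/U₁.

Battery connected ⇒ V is held fixed.
C₂ = 3.82 C₁ and U = ½CV², so U₂/U₁ = C₂/C₁ = 3.82.

3.82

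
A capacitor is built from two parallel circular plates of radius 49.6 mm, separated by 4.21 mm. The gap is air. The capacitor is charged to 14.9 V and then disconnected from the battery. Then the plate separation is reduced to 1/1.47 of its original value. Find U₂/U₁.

Isolated ⇒ Q is held fixed.
C₂ = 1.47 C₁ and U = Q²/(2C), so U₂/U₁ = C₁/C₂ = 0.680.

U₂/U₁ ≈ 0.680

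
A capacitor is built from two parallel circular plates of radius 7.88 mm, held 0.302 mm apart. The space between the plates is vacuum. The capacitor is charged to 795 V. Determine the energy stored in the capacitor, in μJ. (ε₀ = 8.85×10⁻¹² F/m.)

A = π(7.88 mm)² = 1.95×10⁻⁴ m².
C = ε₀A/d = 8.85×10⁻¹² × 1.95×10⁻⁴ / 3.02×10⁻⁴ = 5.72×10⁻¹² F.
U = ½CV² = ½ × 5.72×10⁻¹² × (795)² = 1.81×10⁻⁶ J.

U ≈ 1.81 μJ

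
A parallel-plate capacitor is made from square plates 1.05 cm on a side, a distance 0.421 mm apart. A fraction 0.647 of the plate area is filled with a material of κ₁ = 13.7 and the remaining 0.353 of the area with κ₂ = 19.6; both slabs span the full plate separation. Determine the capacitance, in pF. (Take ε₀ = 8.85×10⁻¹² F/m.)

C ≈ 36.6 pF

A = (1.05 cm)² = 1.10×10⁻⁴ m².
Side-by-side slabs ⇒ two capacitors in parallel, each spanning the full gap.
C₁ = κ₁ε₀A₁/d = 13.7 × 8.85×10⁻¹² × 7.13×10⁻⁵ / 4.21×10⁻⁴ = 2.05×10⁻¹¹ F.
C₂ = κ₂ε₀A₂/d = 19.6 × 8.85×10⁻¹² × 3.89×10⁻⁵ / 4.21×10⁻⁴ = 1.60×10⁻¹¹ F.
C = C₁ + C₂ = 3.66×10⁻¹¹ F.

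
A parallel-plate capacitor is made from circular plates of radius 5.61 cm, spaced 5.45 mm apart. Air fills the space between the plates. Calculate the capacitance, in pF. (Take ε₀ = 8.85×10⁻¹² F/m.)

C ≈ 16.1 pF

A = π(5.61 cm)² = 9.89×10⁻³ m².
C = ε₀A/d = 8.85×10⁻¹² × 9.89×10⁻³ / 5.45×10⁻³ = 1.61×10⁻¹¹ F.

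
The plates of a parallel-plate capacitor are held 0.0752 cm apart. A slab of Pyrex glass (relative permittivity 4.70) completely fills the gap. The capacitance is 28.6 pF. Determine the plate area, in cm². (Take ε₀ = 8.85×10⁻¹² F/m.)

A = Cd/(κε₀) = 2.86×10⁻¹¹ × 7.52×10⁻⁴ / (4.70 × 8.85×10⁻¹²) = 5.17×10⁻⁴ m².

A ≈ 5.17 cm²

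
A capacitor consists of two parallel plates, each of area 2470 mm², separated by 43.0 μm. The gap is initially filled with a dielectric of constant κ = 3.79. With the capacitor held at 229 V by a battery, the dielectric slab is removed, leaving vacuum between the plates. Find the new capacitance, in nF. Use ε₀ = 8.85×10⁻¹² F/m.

C ≈ 0.508 nF

A = 2470 mm² = 2.47×10⁻³ m².
Initially C₁ = κε₀A/d = 3.79 × 8.85×10⁻¹² × 2.47×10⁻³ / 4.30×10⁻⁵ = 1.93×10⁻⁹ F.
C = κε₀A/d scales with κ, so C₂/C₁ = 1/κ = 1/3.79 = 0.264.
C₂ = 0.264 × 1.93×10⁻⁹ = 5.08×10⁻¹⁰ F.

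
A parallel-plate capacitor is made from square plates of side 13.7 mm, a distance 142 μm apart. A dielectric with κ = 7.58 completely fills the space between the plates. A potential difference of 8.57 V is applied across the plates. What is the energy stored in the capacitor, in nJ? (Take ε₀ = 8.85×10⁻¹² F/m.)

A = (13.7 mm)² = 1.88×10⁻⁴ m².
C = κε₀A/d = 7.58 × 8.85×10⁻¹² × 1.88×10⁻⁴ / 1.42×10⁻⁴ = 8.87×10⁻¹¹ F.
U = ½CV² = ½ × 8.87×10⁻¹¹ × (8.57)² = 3.26×10⁻⁹ J.

U ≈ 3.26 nJ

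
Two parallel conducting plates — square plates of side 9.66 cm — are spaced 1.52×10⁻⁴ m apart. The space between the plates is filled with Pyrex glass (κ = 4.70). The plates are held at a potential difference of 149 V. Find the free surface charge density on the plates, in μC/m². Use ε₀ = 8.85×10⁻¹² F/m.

A = (9.66 cm)² = 9.33×10⁻³ m².
C = κε₀A/d = 4.70 × 8.85×10⁻¹² × 9.33×10⁻³ / 1.52×10⁻⁴ = 2.55×10⁻⁹ F.
σ = Q/A = CV/A = 2.55×10⁻⁹ × 149 / 9.33×10⁻³ = 4.08×10⁻⁵ C/m².

40.8 μC/m²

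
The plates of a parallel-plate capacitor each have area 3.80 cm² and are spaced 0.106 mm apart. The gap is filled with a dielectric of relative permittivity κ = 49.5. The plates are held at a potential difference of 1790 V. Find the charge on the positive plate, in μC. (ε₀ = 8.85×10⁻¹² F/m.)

2.81 μC

A = 3.80 cm² = 3.80×10⁻⁴ m².
C = κε₀A/d = 49.5 × 8.85×10⁻¹² × 3.80×10⁻⁴ / 1.06×10⁻⁴ = 1.57×10⁻⁹ F.
Q = CV = 1.57×10⁻⁹ × 1790 = 2.81×10⁻⁶ C.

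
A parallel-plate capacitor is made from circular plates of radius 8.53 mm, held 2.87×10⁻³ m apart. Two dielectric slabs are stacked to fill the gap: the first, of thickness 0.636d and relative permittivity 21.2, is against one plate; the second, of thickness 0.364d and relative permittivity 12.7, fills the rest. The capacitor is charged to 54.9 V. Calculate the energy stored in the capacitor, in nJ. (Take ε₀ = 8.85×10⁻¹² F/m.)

A = π(8.53 mm)² = 2.29×10⁻⁴ m².
Stacked slabs ⇒ two capacitors in series, each with the full plate area.
C₁ = κ₁ε₀A/d₁ = 21.2 × 8.85×10⁻¹² × 2.29×10⁻⁴ / 1.83×10⁻³ = 2.35×10⁻¹¹ F.
C₂ = κ₂ε₀A/d₂ = 12.7 × 8.85×10⁻¹² × 2.29×10⁻⁴ / 1.04×10⁻³ = 2.46×10⁻¹¹ F.
C = (1/C₁ + 1/C₂)⁻¹ = 1.20×10⁻¹¹ F.
U = ½CV² = ½ × 1.20×10⁻¹¹ × (54.9)² = 1.81×10⁻⁸ J.

U ≈ 18.1 nJ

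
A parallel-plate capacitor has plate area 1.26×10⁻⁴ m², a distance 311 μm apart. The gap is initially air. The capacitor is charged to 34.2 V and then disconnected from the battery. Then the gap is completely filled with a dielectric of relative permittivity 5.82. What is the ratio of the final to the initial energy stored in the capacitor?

0.172

Isolated ⇒ Q is held fixed.
C₂ = 5.82 C₁ and U = Q²/(2C), so U₂/U₁ = C₁/C₂ = 0.172.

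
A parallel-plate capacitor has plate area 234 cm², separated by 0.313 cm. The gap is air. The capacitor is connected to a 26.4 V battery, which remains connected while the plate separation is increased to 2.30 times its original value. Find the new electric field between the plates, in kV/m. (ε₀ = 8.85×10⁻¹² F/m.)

3.67 kV/m

A = 234 cm² = 2.34×10⁻² m².
Initially C₁ = ε₀A/d = 8.85×10⁻¹² × 2.34×10⁻² / 3.13×10⁻³ = 6.62×10⁻¹¹ F.
E₁ = 8.43×10³ V/m.
Battery connected ⇒ V is held fixed. E = V/d, so E₂/E₁ = d₁/d₂ = 0.435.
E₂ = 0.435 × 8.43×10³ = 3.67×10³ V/m.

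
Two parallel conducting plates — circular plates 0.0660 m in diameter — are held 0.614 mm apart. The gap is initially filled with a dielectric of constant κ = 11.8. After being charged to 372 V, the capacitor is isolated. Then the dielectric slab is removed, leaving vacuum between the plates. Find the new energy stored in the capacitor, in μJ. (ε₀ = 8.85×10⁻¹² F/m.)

A = π(0.0660/2 m)² = 3.42×10⁻³ m².
Initially C₁ = κε₀A/d = 11.8 × 8.85×10⁻¹² × 3.42×10⁻³ / 6.14×10⁻⁴ = 5.82×10⁻¹⁰ F.
U₁ = 4.03×10⁻⁵ J.
Isolated ⇒ Q is held fixed. C₂ = 0.0847 C₁ and U = Q²/(2C), so U₂/U₁ = C₁/C₂ = 11.8.
U₂ = 11.8 × 4.03×10⁻⁵ = 4.75×10⁻⁴ J.

475 μJ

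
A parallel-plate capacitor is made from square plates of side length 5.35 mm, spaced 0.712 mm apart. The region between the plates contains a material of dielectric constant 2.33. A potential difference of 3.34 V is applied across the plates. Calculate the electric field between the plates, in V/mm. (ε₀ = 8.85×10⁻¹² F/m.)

E ≈ 4.69 V/mm

E = V/d = 3.34 / 7.12×10⁻⁴ = 4.69×10³ V/m.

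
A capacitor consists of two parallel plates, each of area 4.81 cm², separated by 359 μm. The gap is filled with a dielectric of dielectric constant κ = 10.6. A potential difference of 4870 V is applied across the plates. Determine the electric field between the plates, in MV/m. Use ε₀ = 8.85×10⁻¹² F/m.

E = V/d = 4870 / 3.59×10⁻⁴ = 1.36×10⁷ V/m.

13.6 MV/m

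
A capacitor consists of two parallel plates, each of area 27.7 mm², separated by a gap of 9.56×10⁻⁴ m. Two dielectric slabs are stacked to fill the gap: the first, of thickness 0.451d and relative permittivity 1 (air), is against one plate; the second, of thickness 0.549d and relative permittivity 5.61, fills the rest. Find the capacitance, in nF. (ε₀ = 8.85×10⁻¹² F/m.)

4.67×10⁻⁴ nF

A = 27.7 mm² = 2.77×10⁻⁵ m².
Stacked slabs ⇒ two capacitors in series, each with the full plate area.
C₁ = κ₁ε₀A/d₁ = 1.00 × 8.85×10⁻¹² × 2.77×10⁻⁵ / 4.31×10⁻⁴ = 5.69×10⁻¹³ F.
C₂ = κ₂ε₀A/d₂ = 5.61 × 8.85×10⁻¹² × 2.77×10⁻⁵ / 5.25×10⁻⁴ = 2.62×10⁻¹² F.
C = (1/C₁ + 1/C₂)⁻¹ = 4.67×10⁻¹³ F.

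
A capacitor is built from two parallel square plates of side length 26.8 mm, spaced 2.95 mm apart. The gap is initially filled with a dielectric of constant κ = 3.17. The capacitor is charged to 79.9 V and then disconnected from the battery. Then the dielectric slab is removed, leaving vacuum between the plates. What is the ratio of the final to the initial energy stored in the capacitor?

3.17

Isolated ⇒ Q is held fixed.
C₂ = 0.315 C₁ and U = Q²/(2C), so U₂/U₁ = C₁/C₂ = 3.17.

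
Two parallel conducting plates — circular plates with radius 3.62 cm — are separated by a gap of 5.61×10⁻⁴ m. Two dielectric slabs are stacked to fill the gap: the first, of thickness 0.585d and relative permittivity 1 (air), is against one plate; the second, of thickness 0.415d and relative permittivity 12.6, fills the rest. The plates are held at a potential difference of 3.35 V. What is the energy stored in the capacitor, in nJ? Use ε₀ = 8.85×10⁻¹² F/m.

A = π(3.62 cm)² = 4.12×10⁻³ m².
Stacked slabs ⇒ two capacitors in series, each with the full plate area.
C₁ = κ₁ε₀A/d₁ = 1.00 × 8.85×10⁻¹² × 4.12×10⁻³ / 3.28×10⁻⁴ = 1.11×10⁻¹⁰ F.
C₂ = κ₂ε₀A/d₂ = 12.6 × 8.85×10⁻¹² × 4.12×10⁻³ / 2.33×10⁻⁴ = 1.97×10⁻⁹ F.
C = (1/C₁ + 1/C₂)⁻¹ = 1.05×10⁻¹⁰ F.
U = ½CV² = ½ × 1.05×10⁻¹⁰ × (3.35)² = 5.90×10⁻¹⁰ J.

0.590 nJ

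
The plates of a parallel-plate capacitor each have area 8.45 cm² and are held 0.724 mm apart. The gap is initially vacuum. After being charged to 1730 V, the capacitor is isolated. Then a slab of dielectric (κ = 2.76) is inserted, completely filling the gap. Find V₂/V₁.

Isolated ⇒ Q is held fixed.
C₂ = 2.76 C₁ and V = Q/C, so V₂/V₁ = C₁/C₂ = 0.362.

0.362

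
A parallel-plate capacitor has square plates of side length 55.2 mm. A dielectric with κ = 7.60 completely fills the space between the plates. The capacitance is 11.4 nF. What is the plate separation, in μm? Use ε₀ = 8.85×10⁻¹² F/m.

d ≈ 18.0 μm

A = (55.2 mm)² = 3.05×10⁻³ m².
d = κε₀A/C = 7.60 × 8.85×10⁻¹² × 3.05×10⁻³ / 1.14×10⁻⁸ = 1.80×10⁻⁵ m.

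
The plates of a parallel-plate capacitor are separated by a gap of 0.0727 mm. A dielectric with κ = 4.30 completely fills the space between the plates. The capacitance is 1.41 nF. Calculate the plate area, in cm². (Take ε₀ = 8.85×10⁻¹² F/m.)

A ≈ 26.9 cm²

A = Cd/(κε₀) = 1.41×10⁻⁹ × 7.27×10⁻⁵ / (4.30 × 8.85×10⁻¹²) = 2.69×10⁻³ m².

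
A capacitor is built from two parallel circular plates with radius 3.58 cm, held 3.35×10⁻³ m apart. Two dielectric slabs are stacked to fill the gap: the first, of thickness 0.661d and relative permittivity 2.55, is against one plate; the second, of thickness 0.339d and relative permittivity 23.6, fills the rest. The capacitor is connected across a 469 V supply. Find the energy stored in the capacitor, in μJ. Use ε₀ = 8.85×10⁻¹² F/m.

4.28 μJ

A = π(3.58 cm)² = 4.03×10⁻³ m².
Stacked slabs ⇒ two capacitors in series, each with the full plate area.
C₁ = κ₁ε₀A/d₁ = 2.55 × 8.85×10⁻¹² × 4.03×10⁻³ / 2.21×10⁻³ = 4.10×10⁻¹¹ F.
C₂ = κ₂ε₀A/d₂ = 23.6 × 8.85×10⁻¹² × 4.03×10⁻³ / 1.14×10⁻³ = 7.41×10⁻¹⁰ F.
C = (1/C₁ + 1/C₂)⁻¹ = 3.89×10⁻¹¹ F.
U = ½CV² = ½ × 3.89×10⁻¹¹ × (469)² = 4.28×10⁻⁶ J.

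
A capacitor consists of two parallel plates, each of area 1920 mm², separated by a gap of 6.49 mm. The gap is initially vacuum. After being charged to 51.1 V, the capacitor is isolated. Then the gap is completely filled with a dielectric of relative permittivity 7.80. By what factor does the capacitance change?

7.80

C = κε₀A/d scales with κ, so C₂/C₁ = κ = 7.80.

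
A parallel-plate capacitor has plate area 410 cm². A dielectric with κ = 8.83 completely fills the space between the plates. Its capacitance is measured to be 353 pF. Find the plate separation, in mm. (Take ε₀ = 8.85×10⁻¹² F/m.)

d ≈ 9.08 mm

A = 410 cm² = 4.10×10⁻² m².
d = κε₀A/C = 8.83 × 8.85×10⁻¹² × 4.10×10⁻² / 3.53×10⁻¹⁰ = 9.08×10⁻³ m.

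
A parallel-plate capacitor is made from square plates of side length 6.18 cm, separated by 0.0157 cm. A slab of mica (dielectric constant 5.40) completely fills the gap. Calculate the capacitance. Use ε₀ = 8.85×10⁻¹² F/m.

A = (6.18 cm)² = 3.82×10⁻³ m².
C = κε₀A/d = 5.40 × 8.85×10⁻¹² × 3.82×10⁻³ / 1.57×10⁻⁴ = 1.16×10⁻⁹ F.

C ≈ 1.16 nF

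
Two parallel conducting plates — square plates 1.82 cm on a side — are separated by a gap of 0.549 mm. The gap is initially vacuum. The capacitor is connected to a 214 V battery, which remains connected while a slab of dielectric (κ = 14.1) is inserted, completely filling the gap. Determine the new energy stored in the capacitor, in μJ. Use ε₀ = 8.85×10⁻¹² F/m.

A = (1.82 cm)² = 3.31×10⁻⁴ m².
Initially C₁ = ε₀A/d = 8.85×10⁻¹² × 3.31×10⁻⁴ / 5.49×10⁻⁴ = 5.34×10⁻¹² F.
U₁ = 1.22×10⁻⁷ J.
Battery connected ⇒ V is held fixed. C₂ = 14.1 C₁ and U = ½CV², so U₂/U₁ = C₂/C₁ = 14.1.
U₂ = 14.1 × 1.22×10⁻⁷ = 1.72×10⁻⁶ J.

U ≈ 1.72 μJ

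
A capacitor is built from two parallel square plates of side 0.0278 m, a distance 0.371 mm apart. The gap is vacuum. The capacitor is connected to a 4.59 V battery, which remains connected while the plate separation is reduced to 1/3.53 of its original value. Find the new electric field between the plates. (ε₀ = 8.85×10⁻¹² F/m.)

E ≈ 43.7 V/mm

A = (0.0278 m)² = 7.73×10⁻⁴ m².
Initially C₁ = ε₀A/d = 8.85×10⁻¹² × 7.73×10⁻⁴ / 3.71×10⁻⁴ = 1.84×10⁻¹¹ F.
E₁ = 1.24×10⁴ V/m.
Battery connected ⇒ V is held fixed. E = V/d, so E₂/E₁ = d₁/d₂ = 3.53.
E₂ = 3.53 × 1.24×10⁴ = 4.37×10⁴ V/m.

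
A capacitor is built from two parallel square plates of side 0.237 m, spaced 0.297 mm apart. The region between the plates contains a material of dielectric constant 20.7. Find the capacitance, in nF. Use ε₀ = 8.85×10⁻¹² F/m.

C ≈ 34.6 nF

A = (0.237 m)² = 5.62×10⁻² m².
C = κε₀A/d = 20.7 × 8.85×10⁻¹² × 5.62×10⁻² / 2.97×10⁻⁴ = 3.46×10⁻⁸ F.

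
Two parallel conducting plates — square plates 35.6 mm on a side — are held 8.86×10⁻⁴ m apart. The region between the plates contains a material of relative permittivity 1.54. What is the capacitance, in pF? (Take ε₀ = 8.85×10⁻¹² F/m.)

A = (35.6 mm)² = 1.27×10⁻³ m².
C = κε₀A/d = 1.54 × 8.85×10⁻¹² × 1.27×10⁻³ / 8.86×10⁻⁴ = 1.95×10⁻¹¹ F.

C ≈ 19.5 pF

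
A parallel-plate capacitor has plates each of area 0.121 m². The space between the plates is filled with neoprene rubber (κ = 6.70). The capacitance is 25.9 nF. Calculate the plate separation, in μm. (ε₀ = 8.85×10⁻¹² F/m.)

d = κε₀A/C = 6.70 × 8.85×10⁻¹² × 0.121 / 2.59×10⁻⁸ = 2.77×10⁻⁴ m.

d ≈ 277 μm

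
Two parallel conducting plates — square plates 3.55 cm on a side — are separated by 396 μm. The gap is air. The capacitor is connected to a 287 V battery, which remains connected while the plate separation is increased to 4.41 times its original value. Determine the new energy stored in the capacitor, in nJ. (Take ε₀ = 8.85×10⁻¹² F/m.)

A = (3.55 cm)² = 1.26×10⁻³ m².
Initially C₁ = ε₀A/d = 8.85×10⁻¹² × 1.26×10⁻³ / 3.96×10⁻⁴ = 2.82×10⁻¹¹ F.
U₁ = 1.16×10⁻⁶ J.
Battery connected ⇒ V is held fixed. C₂ = 0.227 C₁ and U = ½CV², so U₂/U₁ = C₂/C₁ = 0.227.
U₂ = 0.227 × 1.16×10⁻⁶ = 2.63×10⁻⁷ J.

U ≈ 263 nJ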